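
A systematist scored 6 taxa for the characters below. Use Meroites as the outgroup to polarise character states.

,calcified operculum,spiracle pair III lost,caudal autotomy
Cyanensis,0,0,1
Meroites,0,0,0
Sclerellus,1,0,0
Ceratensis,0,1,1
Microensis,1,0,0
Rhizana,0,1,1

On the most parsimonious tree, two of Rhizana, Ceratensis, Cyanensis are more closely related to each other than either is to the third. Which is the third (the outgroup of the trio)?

Cyanensis

The outgroup has state '0' for every character, so '1' is the derived state throughout.
calcified operculum (derived state '1') is shared by Microensis and Sclerellus — a synapomorphy uniting that clade.
Only Ceratensis and Rhizana show the derived state '1' for spiracle pair III lost, supporting them as a clade.
caudal autotomy (derived state '1') is shared by Ceratensis, Cyanensis, and Rhizana — a synapomorphy uniting that clade.
Most parsimonious ingroup topology: ((Sclerellus,Microensis),(Cyanensis,(Ceratensis,Rhizana))).
Ceratensis and Rhizana share a more recent common ancestor with each other than either does with Cyanensis, so Cyanensis is the least closely related of the three.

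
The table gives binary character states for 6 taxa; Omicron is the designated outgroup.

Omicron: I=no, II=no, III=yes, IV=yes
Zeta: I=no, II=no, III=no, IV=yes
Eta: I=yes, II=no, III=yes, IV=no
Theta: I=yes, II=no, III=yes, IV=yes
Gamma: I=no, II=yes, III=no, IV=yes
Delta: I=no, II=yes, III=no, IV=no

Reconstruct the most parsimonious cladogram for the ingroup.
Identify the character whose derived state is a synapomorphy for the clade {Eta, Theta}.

I

Character polarity is set by the outgroup: the derived state is whichever differs from the outgroup's state, so for III, IV the derived state is 'no', and for the remaining characters it is 'yes'.
Only Eta and Theta show the derived state 'yes' for I, supporting them as a clade.
II: derived state 'yes' in Delta and Gamma only — synapomorphy for {Delta, Gamma}.
III (derived state 'no') is shared by Delta, Gamma, and Zeta — a synapomorphy uniting that clade.
IV groups Delta and Eta, which is incompatible with the clades supported by the remaining characters; treating it as convergent (homoplasy) costs fewer steps than any alternative tree.
Most parsimonious ingroup topology: ((Zeta,(Gamma,Delta)),(Eta,Theta)).
The clade {Eta, Theta} is supported by I: its derived state 'yes' occurs in exactly those taxa and in no other taxon (including the outgroup).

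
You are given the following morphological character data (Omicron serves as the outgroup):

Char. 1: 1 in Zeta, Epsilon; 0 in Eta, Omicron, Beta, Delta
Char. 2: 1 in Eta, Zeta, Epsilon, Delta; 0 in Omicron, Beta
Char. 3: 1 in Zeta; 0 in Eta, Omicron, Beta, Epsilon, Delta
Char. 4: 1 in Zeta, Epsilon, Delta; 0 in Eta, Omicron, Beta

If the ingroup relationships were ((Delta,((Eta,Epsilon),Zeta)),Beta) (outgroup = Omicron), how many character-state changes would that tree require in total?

6

Map each character onto ((Delta,((Eta,Epsilon),Zeta)),Beta) (rooted by Omicron) and count the minimum state changes it requires (Fitch parsimony):
Char. 1: 2; Char. 2: 1; Char. 3: 1; Char. 4: 2.
Total tree length = 6.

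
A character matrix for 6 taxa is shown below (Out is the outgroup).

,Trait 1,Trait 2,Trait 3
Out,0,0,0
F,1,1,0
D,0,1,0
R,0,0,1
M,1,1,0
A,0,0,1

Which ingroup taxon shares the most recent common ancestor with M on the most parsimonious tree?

F

The outgroup has state '0' for every character, so '1' is the derived state throughout.
Only F and M show the derived state '1' for Trait 1, supporting them as a clade.
Trait 2 (derived state '1') is shared by D, F, and M — a synapomorphy uniting that clade.
Trait 3 (derived state '1') is shared by A and R — a synapomorphy uniting that clade.
Most parsimonious ingroup topology: (((F,M),D),(R,A)).
M and F form a cherry on this tree, so they are sister taxa.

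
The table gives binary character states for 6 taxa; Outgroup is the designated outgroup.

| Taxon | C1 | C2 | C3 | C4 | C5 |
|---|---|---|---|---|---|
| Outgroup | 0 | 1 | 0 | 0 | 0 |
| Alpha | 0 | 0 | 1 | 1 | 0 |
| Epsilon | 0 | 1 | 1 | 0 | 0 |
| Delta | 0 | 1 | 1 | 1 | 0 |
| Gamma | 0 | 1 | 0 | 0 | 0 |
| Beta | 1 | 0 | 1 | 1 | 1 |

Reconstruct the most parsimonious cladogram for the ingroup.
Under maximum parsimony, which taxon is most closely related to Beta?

Alpha

Character polarity is set by the outgroup: the derived state is whichever differs from the outgroup's state, so for C2 the derived state is '0', and for the remaining characters it is '1'.
C1 (derived state '1') is unique to Beta (autapomorphy; uninformative for grouping).
C2 (derived state '0') is shared by Alpha and Beta — a synapomorphy uniting that clade.
Only Alpha, Beta, Delta, and Epsilon show the derived state '1' for C3, supporting them as a clade.
Only Alpha, Beta, and Delta show the derived state '1' for C4, supporting them as a clade.
C5 (derived state '1') is unique to Beta (autapomorphy; uninformative for grouping).
Most parsimonious ingroup topology: ((((Alpha,Beta),Delta),Epsilon),Gamma).
Beta and Alpha form a cherry on this tree, so they are sister taxa.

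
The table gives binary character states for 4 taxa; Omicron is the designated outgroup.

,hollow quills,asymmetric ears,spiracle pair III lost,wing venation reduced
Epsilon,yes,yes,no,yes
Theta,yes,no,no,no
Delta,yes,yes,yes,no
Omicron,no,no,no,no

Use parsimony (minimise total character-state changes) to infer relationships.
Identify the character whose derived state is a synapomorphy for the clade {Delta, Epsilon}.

asymmetric ears

The outgroup has state 'no' for every character, so 'yes' is the derived state throughout.
hollow quills (derived state 'yes') is shared by all ingroup taxa — unites the whole ingroup.
asymmetric ears (derived state 'yes') is shared by Delta and Epsilon — a synapomorphy uniting that clade.
spiracle pair III lost (derived state 'yes') is unique to Delta (autapomorphy; uninformative for grouping).
wing venation reduced: derived state 'yes' in Epsilon only — an autapomorphy, so it tells us nothing about relationships among taxa.
Most parsimonious ingroup topology: ((Epsilon,Delta),Theta).
The clade {Delta, Epsilon} is supported by asymmetric ears: its derived state 'yes' occurs in exactly those taxa and in no other taxon (including the outgroup).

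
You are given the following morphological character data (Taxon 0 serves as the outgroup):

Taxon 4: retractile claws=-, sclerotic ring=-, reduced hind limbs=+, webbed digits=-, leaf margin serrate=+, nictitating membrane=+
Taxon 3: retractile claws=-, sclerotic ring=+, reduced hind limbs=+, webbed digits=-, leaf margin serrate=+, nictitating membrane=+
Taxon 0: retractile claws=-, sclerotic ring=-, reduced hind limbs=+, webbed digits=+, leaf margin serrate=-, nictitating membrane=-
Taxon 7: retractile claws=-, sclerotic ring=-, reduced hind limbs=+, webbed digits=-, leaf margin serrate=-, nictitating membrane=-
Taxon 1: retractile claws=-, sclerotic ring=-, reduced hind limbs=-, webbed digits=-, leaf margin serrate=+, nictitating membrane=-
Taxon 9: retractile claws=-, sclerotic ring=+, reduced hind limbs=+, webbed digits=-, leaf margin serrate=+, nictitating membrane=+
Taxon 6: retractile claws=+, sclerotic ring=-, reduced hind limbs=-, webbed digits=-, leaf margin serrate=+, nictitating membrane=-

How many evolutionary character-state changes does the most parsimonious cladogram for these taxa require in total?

6

Character polarity is set by the outgroup: the derived state is whichever differs from the outgroup's state, so for reduced hind limbs, webbed digits the derived state is '-', and for the remaining characters it is '+'.
retractile claws: derived state '+' in Taxon 6 only — an autapomorphy, so it tells us nothing about relationships among taxa.
Only Taxon 3 and Taxon 9 show the derived state '+' for sclerotic ring, supporting them as a clade.
reduced hind limbs (derived state '-') is shared by Taxon 1 and Taxon 6 — a synapomorphy uniting that clade.
webbed digits (derived state '-') is shared by all ingroup taxa — unites the whole ingroup.
Only Taxon 1, Taxon 3, Taxon 4, Taxon 6, and Taxon 9 show the derived state '+' for leaf margin serrate, supporting them as a clade.
nictitating membrane (derived state '+') is shared by Taxon 3, Taxon 4, and Taxon 9 — a synapomorphy uniting that clade.
Most parsimonious ingroup topology: (Taxon 7,((Taxon 6,Taxon 1),(Taxon 4,(Taxon 3,Taxon 9)))).
Changes per character on this tree: retractile claws: 1; sclerotic ring: 1; reduced hind limbs: 1; webbed digits: 1; leaf margin serrate: 1; nictitating membrane: 1.
Total = 6.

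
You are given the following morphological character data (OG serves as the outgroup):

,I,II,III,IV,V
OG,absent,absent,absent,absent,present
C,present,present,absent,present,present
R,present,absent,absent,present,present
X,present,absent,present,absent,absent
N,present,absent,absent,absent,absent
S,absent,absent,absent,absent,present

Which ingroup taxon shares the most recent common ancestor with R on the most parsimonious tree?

C

Character polarity is set by the outgroup: the derived state is whichever differs from the outgroup's state, so for V the derived state is 'absent', and for the remaining characters it is 'present'.
I (derived state 'present') is shared by C, N, R, and X — a synapomorphy uniting that clade.
II (derived state 'present') is unique to C (autapomorphy; uninformative for grouping).
III: derived state 'present' in X only — an autapomorphy, so it tells us nothing about relationships among taxa.
IV: derived state 'present' in C and R only — synapomorphy for {C, R}.
V: derived state 'absent' in N and X only — synapomorphy for {N, X}.
Most parsimonious ingroup topology: (((C,R),(X,N)),S).
R and C form a cherry on this tree, so they are sister taxa.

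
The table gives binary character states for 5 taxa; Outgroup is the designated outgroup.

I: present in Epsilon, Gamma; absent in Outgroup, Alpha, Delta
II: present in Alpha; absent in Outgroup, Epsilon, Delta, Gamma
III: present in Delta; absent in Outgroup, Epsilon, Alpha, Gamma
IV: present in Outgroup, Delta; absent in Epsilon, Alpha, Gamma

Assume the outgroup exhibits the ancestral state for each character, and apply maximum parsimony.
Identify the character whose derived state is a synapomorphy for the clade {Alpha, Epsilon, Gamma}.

IV

Character polarity is set by the outgroup: the derived state is whichever differs from the outgroup's state, so for IV the derived state is 'absent', and for the remaining characters it is 'present'.
I (derived state 'present') is shared by Epsilon and Gamma — a synapomorphy uniting that clade.
II: derived state 'present' in Alpha only — an autapomorphy, so it tells us nothing about relationships among taxa.
III (derived state 'present') is unique to Delta (autapomorphy; uninformative for grouping).
IV (derived state 'absent') is shared by Alpha, Epsilon, and Gamma — a synapomorphy uniting that clade.
Most parsimonious ingroup topology: (((Epsilon,Gamma),Alpha),Delta).
The clade {Alpha, Epsilon, Gamma} is supported by IV: its derived state 'absent' occurs in exactly those taxa and in no other taxon (including the outgroup).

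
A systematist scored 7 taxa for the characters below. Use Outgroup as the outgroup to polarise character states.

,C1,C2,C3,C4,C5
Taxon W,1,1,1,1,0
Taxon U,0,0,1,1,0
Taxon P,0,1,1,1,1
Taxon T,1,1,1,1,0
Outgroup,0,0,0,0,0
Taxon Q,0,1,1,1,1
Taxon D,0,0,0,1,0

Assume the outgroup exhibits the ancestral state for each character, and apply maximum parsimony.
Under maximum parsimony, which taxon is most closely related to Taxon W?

The outgroup has state '0' for every character, so '1' is the derived state throughout.
Only Taxon T and Taxon W show the derived state '1' for C1, supporting them as a clade.
C2: derived state '1' in Taxon P, Taxon Q, Taxon T, and Taxon W only — synapomorphy for {Taxon P, Taxon Q, Taxon T, Taxon W}.
Only Taxon P, Taxon Q, Taxon T, Taxon U, and Taxon W show the derived state '1' for C3, supporting them as a clade.
C4 (derived state '1') is shared by all ingroup taxa — unites the whole ingroup.
Only Taxon P and Taxon Q show the derived state '1' for C5, supporting them as a clade.
Most parsimonious ingroup topology: ((Taxon U,((Taxon T,Taxon W),(Taxon P,Taxon Q))),Taxon D).
Taxon W and Taxon T form a cherry on this tree, so they are sister taxa.

Taxon T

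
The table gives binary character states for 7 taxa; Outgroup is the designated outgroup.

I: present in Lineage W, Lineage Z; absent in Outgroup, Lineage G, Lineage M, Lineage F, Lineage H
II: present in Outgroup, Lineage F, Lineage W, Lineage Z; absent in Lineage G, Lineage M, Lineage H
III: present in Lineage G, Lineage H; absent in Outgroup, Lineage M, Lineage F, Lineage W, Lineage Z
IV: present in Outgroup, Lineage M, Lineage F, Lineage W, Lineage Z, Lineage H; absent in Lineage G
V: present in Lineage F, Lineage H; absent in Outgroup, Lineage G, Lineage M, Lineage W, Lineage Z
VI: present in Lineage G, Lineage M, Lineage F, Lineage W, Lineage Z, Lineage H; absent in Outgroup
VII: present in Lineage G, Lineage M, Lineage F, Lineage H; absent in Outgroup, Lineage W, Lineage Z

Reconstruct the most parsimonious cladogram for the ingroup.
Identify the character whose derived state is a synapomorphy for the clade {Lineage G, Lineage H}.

III

Character polarity is set by the outgroup: the derived state is whichever differs from the outgroup's state, so for II, IV the derived state is 'absent', and for the remaining characters it is 'present'.
I (derived state 'present') is shared by Lineage W and Lineage Z — a synapomorphy uniting that clade.
Only Lineage G, Lineage H, and Lineage M show the derived state 'absent' for II, supporting them as a clade.
III: derived state 'present' in Lineage G and Lineage H only — synapomorphy for {Lineage G, Lineage H}.
IV: derived state 'absent' in Lineage G only — an autapomorphy, so it tells us nothing about relationships among taxa.
V groups Lineage F and Lineage H, which is incompatible with the clades supported by the remaining characters; treating it as convergent (homoplasy) costs fewer steps than any alternative tree.
VI (derived state 'present') is shared by all ingroup taxa — unites the whole ingroup.
VII (derived state 'present') is shared by Lineage F, Lineage G, Lineage H, and Lineage M — a synapomorphy uniting that clade.
Most parsimonious ingroup topology: ((((Lineage G,Lineage H),Lineage M),Lineage F),(Lineage W,Lineage Z)).
The clade {Lineage G, Lineage H} is supported by III: its derived state 'present' occurs in exactly those taxa and in no other taxon (including the outgroup).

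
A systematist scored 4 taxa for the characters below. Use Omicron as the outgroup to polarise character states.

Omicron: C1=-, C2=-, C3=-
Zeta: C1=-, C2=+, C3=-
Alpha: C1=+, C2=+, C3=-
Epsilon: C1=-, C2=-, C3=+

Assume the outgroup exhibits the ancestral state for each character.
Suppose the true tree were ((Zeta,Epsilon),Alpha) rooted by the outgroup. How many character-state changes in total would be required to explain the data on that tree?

4

Map each character onto ((Zeta,Epsilon),Alpha) (rooted by Omicron) and count the minimum state changes it requires (Fitch parsimony):
C1: 1; C2: 2; C3: 1.
Total tree length = 4.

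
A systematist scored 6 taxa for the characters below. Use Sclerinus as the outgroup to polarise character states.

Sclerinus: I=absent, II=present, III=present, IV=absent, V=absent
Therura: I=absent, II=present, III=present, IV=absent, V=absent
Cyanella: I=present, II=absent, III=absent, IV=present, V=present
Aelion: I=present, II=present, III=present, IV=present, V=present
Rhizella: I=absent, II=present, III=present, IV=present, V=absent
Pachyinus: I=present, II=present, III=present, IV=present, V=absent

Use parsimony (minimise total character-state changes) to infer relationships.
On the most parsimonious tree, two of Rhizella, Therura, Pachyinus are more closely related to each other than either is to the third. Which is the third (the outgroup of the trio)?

Character polarity is set by the outgroup: the derived state is whichever differs from the outgroup's state, so for II, III the derived state is 'absent', and for the remaining characters it is 'present'.
I: derived state 'present' in Aelion, Cyanella, and Pachyinus only — synapomorphy for {Aelion, Cyanella, Pachyinus}.
II (derived state 'absent') is unique to Cyanella (autapomorphy; uninformative for grouping).
III (derived state 'absent') is unique to Cyanella (autapomorphy; uninformative for grouping).
Only Aelion, Cyanella, Pachyinus, and Rhizella show the derived state 'present' for IV, supporting them as a clade.
V: derived state 'present' in Aelion and Cyanella only — synapomorphy for {Aelion, Cyanella}.
Most parsimonious ingroup topology: (Therura,(((Cyanella,Aelion),Pachyinus),Rhizella)).
Rhizella and Pachyinus share a more recent common ancestor with each other than either does with Therura, so Therura is the least closely related of the three.

Therura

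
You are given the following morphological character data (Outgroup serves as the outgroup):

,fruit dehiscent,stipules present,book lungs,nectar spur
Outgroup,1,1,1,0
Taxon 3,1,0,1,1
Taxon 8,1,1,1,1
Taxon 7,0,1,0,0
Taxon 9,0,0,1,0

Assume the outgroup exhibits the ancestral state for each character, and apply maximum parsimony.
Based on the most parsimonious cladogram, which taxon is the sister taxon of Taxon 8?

Taxon 3

Character polarity is set by the outgroup: the derived state is whichever differs from the outgroup's state, so for fruit dehiscent, stipules present, book lungs the derived state is '0', and for the remaining characters it is '1'.
fruit dehiscent (derived state '0') is shared by Taxon 7 and Taxon 9 — a synapomorphy uniting that clade.
stipules present groups Taxon 3 and Taxon 9, which is incompatible with the clades supported by the remaining characters; treating it as convergent (homoplasy) costs fewer steps than any alternative tree.
book lungs (derived state '0') is unique to Taxon 7 (autapomorphy; uninformative for grouping).
nectar spur (derived state '1') is shared by Taxon 3 and Taxon 8 — a synapomorphy uniting that clade.
Most parsimonious ingroup topology: ((Taxon 3,Taxon 8),(Taxon 7,Taxon 9)).
Taxon 8 and Taxon 3 form a cherry on this tree, so they are sister taxa.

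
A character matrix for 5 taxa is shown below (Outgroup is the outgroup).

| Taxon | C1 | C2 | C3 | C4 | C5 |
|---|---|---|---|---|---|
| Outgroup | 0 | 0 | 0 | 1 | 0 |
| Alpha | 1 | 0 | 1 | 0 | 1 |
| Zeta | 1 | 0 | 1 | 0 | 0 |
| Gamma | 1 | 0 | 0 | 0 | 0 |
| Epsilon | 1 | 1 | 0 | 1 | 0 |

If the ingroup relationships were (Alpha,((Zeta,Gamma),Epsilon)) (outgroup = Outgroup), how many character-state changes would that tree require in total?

Map each character onto (Alpha,((Zeta,Gamma),Epsilon)) (rooted by Outgroup) and count the minimum state changes it requires (Fitch parsimony):
C1: 1; C2: 1; C3: 2; C4: 2; C5: 1.
Total tree length = 7.

7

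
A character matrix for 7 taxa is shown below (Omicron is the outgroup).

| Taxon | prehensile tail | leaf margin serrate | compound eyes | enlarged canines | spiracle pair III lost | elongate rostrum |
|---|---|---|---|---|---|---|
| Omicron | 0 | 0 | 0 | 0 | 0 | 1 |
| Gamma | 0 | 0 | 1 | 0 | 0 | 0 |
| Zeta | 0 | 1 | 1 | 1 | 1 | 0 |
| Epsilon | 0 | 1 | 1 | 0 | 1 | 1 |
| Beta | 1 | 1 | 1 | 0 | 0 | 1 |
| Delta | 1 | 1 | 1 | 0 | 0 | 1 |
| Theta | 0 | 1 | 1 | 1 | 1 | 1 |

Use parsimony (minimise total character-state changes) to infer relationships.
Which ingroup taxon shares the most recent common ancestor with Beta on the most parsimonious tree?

Character polarity is set by the outgroup: the derived state is whichever differs from the outgroup's state, so for elongate rostrum the derived state is '0', and for the remaining characters it is '1'.
prehensile tail (derived state '1') is shared by Beta and Delta — a synapomorphy uniting that clade.
leaf margin serrate: derived state '1' in Beta, Delta, Epsilon, Theta, and Zeta only — synapomorphy for {Beta, Delta, Epsilon, Theta, Zeta}.
compound eyes (derived state '1') is shared by all ingroup taxa — unites the whole ingroup.
Only Theta and Zeta show the derived state '1' for enlarged canines, supporting them as a clade.
Only Epsilon, Theta, and Zeta show the derived state '1' for spiracle pair III lost, supporting them as a clade.
elongate rostrum groups Gamma and Zeta, which is incompatible with the clades supported by the remaining characters; treating it as convergent (homoplasy) costs fewer steps than any alternative tree.
Most parsimonious ingroup topology: (Gamma,(((Zeta,Theta),Epsilon),(Beta,Delta))).
Beta and Delta form a cherry on this tree, so they are sister taxa.

Delta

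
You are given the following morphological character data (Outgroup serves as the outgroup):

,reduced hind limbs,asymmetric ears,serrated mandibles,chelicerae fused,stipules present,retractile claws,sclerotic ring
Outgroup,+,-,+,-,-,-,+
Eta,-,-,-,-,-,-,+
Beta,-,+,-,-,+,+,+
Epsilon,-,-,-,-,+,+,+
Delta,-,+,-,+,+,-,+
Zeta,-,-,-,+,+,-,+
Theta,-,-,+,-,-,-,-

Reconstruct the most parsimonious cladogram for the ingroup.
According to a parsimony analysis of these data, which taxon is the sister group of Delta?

Character polarity is set by the outgroup: the derived state is whichever differs from the outgroup's state, so for reduced hind limbs, serrated mandibles, sclerotic ring the derived state is '-', and for the remaining characters it is '+'.
All ingroup taxa share the derived state '-' for reduced hind limbs; it defines the ingroup but does not resolve relationships within it.
asymmetric ears groups Beta and Delta, which is incompatible with the clades supported by the remaining characters; treating it as convergent (homoplasy) costs fewer steps than any alternative tree.
Only Beta, Delta, Epsilon, Eta, and Zeta show the derived state '-' for serrated mandibles, supporting them as a clade.
chelicerae fused: derived state '+' in Delta and Zeta only — synapomorphy for {Delta, Zeta}.
Only Beta, Delta, Epsilon, and Zeta show the derived state '+' for stipules present, supporting them as a clade.
Only Beta and Epsilon show the derived state '+' for retractile claws, supporting them as a clade.
sclerotic ring: derived state '-' in Theta only — an autapomorphy, so it tells us nothing about relationships among taxa.
Most parsimonious ingroup topology: ((Eta,((Beta,Epsilon),(Delta,Zeta))),Theta).
Delta and Zeta form a cherry on this tree, so they are sister taxa.

Zeta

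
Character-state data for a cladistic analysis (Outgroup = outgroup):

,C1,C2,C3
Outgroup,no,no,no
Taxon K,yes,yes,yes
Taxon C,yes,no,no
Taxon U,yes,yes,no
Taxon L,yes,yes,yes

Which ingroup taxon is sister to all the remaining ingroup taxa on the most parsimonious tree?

Taxon C

The outgroup has state 'no' for every character, so 'yes' is the derived state throughout.
All ingroup taxa share the derived state 'yes' for C1; it defines the ingroup but does not resolve relationships within it.
Only Taxon K, Taxon L, and Taxon U show the derived state 'yes' for C2, supporting them as a clade.
Only Taxon K and Taxon L show the derived state 'yes' for C3, supporting them as a clade.
Most parsimonious ingroup topology: (((Taxon K,Taxon L),Taxon U),Taxon C).
Taxon C is sister to the clade containing all other ingroup taxa, so it is the earliest-diverging (most basal) ingroup lineage.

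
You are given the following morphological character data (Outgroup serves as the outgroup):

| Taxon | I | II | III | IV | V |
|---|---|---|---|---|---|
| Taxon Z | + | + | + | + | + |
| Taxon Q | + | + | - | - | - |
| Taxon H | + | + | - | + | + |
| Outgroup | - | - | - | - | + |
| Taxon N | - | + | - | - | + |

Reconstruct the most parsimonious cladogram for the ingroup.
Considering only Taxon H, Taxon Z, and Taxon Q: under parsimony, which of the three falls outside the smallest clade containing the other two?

Character polarity is set by the outgroup: the derived state is whichever differs from the outgroup's state, so for V the derived state is '-', and for the remaining characters it is '+'.
I (derived state '+') is shared by Taxon H, Taxon Q, and Taxon Z — a synapomorphy uniting that clade.
II (derived state '+') is shared by all ingroup taxa — unites the whole ingroup.
III (derived state '+') is unique to Taxon Z (autapomorphy; uninformative for grouping).
Only Taxon H and Taxon Z show the derived state '+' for IV, supporting them as a clade.
V: derived state '-' in Taxon Q only — an autapomorphy, so it tells us nothing about relationships among taxa.
Most parsimonious ingroup topology: (((Taxon Z,Taxon H),Taxon Q),Taxon N).
Taxon Z and Taxon H share a more recent common ancestor with each other than either does with Taxon Q, so Taxon Q is the least closely related of the three.

Taxon Q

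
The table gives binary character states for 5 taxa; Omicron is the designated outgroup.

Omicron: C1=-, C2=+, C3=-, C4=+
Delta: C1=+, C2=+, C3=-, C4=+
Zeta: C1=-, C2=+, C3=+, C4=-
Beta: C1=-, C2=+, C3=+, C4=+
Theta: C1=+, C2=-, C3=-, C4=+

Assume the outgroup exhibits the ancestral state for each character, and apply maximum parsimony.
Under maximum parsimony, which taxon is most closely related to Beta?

Character polarity is set by the outgroup: the derived state is whichever differs from the outgroup's state, so for C2, C4 the derived state is '-', and for the remaining characters it is '+'.
Only Delta and Theta show the derived state '+' for C1, supporting them as a clade.
C2: derived state '-' in Theta only — an autapomorphy, so it tells us nothing about relationships among taxa.
C3: derived state '+' in Beta and Zeta only — synapomorphy for {Beta, Zeta}.
C4 (derived state '-') is unique to Zeta (autapomorphy; uninformative for grouping).
Most parsimonious ingroup topology: ((Delta,Theta),(Zeta,Beta)).
Beta and Zeta form a cherry on this tree, so they are sister taxa.

Zeta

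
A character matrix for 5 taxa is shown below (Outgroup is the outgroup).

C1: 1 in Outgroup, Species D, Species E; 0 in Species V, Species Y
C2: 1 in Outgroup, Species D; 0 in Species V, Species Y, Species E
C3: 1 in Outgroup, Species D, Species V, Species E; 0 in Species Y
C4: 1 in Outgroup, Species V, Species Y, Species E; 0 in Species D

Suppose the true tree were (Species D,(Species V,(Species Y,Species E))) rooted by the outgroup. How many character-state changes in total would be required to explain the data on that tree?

Map each character onto (Species D,(Species V,(Species Y,Species E))) (rooted by Outgroup) and count the minimum state changes it requires (Fitch parsimony):
C1: 2; C2: 1; C3: 1; C4: 1.
Total tree length = 5.

5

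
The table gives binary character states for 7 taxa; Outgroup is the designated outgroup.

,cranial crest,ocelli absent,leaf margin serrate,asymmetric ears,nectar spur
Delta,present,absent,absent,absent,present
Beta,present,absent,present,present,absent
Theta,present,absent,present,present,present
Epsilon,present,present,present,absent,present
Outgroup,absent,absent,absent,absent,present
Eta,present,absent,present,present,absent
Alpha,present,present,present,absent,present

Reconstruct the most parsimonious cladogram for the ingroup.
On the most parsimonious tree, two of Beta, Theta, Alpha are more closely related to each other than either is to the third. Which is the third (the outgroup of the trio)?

Alpha

Character polarity is set by the outgroup: the derived state is whichever differs from the outgroup's state, so for nectar spur the derived state is 'absent', and for the remaining characters it is 'present'.
All ingroup taxa share the derived state 'present' for cranial crest; it defines the ingroup but does not resolve relationships within it.
ocelli absent: derived state 'present' in Alpha and Epsilon only — synapomorphy for {Alpha, Epsilon}.
leaf margin serrate: derived state 'present' in Alpha, Beta, Epsilon, Eta, and Theta only — synapomorphy for {Alpha, Beta, Epsilon, Eta, Theta}.
Only Beta, Eta, and Theta show the derived state 'present' for asymmetric ears, supporting them as a clade.
Only Beta and Eta show the derived state 'absent' for nectar spur, supporting them as a clade.
Most parsimonious ingroup topology: ((((Eta,Beta),Theta),(Epsilon,Alpha)),Delta).
Theta and Beta share a more recent common ancestor with each other than either does with Alpha, so Alpha is the least closely related of the three.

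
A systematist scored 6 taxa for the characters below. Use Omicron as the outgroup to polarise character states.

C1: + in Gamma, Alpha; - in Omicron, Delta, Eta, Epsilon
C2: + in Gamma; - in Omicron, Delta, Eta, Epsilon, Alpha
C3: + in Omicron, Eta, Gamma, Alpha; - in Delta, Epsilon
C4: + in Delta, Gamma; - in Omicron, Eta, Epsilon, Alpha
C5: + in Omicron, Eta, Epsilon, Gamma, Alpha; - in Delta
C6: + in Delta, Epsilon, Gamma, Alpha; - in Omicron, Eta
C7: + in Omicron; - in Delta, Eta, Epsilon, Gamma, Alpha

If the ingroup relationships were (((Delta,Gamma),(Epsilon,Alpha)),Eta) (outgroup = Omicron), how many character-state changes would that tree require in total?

9

Map each character onto (((Delta,Gamma),(Epsilon,Alpha)),Eta) (rooted by Omicron) and count the minimum state changes it requires (Fitch parsimony):
C1: 2; C2: 1; C3: 2; C4: 1; C5: 1; C6: 1; C7: 1.
Total tree length = 9.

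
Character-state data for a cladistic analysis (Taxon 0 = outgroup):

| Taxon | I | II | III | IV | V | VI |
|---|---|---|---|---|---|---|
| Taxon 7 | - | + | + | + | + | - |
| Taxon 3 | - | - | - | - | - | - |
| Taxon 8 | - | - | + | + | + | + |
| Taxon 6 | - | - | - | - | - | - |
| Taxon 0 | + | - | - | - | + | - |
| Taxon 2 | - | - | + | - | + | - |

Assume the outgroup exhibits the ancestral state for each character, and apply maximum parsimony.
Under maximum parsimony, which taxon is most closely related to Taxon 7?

Character polarity is set by the outgroup: the derived state is whichever differs from the outgroup's state, so for I, V the derived state is '-', and for the remaining characters it is '+'.
I (derived state '-') is shared by all ingroup taxa — unites the whole ingroup.
II (derived state '+') is unique to Taxon 7 (autapomorphy; uninformative for grouping).
III: derived state '+' in Taxon 2, Taxon 7, and Taxon 8 only — synapomorphy for {Taxon 2, Taxon 7, Taxon 8}.
IV: derived state '+' in Taxon 7 and Taxon 8 only — synapomorphy for {Taxon 7, Taxon 8}.
V (derived state '-') is shared by Taxon 3 and Taxon 6 — a synapomorphy uniting that clade.
VI (derived state '+') is unique to Taxon 8 (autapomorphy; uninformative for grouping).
Most parsimonious ingroup topology: (((Taxon 7,Taxon 8),Taxon 2),(Taxon 6,Taxon 3)).
Taxon 7 and Taxon 8 form a cherry on this tree, so they are sister taxa.

Taxon 8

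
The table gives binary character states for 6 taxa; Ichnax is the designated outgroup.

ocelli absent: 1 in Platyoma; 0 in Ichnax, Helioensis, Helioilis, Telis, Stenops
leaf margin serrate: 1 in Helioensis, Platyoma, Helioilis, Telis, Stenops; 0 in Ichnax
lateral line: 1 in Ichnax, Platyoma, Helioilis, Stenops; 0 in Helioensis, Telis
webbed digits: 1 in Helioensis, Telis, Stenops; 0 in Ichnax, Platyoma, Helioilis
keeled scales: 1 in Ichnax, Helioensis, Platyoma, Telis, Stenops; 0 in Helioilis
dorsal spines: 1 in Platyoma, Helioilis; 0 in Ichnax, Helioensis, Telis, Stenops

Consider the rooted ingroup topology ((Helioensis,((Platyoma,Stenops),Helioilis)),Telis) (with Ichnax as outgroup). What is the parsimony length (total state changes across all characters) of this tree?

10

Map each character onto ((Helioensis,((Platyoma,Stenops),Helioilis)),Telis) (rooted by Ichnax) and count the minimum state changes it requires (Fitch parsimony):
ocelli absent: 1; leaf margin serrate: 1; lateral line: 2; webbed digits: 3; keeled scales: 1; dorsal spines: 2.
Total tree length = 10.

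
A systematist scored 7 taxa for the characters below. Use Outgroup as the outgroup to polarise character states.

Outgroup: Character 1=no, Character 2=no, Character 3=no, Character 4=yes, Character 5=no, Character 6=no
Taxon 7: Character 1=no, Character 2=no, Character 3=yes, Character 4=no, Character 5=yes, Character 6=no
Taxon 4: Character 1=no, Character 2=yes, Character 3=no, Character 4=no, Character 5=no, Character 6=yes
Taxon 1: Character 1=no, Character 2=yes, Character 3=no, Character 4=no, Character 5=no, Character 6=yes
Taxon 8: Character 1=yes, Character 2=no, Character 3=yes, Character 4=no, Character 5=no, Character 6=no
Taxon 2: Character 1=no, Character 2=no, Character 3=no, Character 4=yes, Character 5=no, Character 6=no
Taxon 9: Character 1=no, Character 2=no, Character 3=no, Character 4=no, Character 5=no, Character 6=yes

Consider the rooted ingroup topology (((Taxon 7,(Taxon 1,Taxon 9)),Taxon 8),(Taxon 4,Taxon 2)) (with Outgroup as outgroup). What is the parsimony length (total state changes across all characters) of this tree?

Map each character onto (((Taxon 7,(Taxon 1,Taxon 9)),Taxon 8),(Taxon 4,Taxon 2)) (rooted by Outgroup) and count the minimum state changes it requires (Fitch parsimony):
Character 1: 1; Character 2: 2; Character 3: 2; Character 4: 2; Character 5: 1; Character 6: 2.
Total tree length = 10.

10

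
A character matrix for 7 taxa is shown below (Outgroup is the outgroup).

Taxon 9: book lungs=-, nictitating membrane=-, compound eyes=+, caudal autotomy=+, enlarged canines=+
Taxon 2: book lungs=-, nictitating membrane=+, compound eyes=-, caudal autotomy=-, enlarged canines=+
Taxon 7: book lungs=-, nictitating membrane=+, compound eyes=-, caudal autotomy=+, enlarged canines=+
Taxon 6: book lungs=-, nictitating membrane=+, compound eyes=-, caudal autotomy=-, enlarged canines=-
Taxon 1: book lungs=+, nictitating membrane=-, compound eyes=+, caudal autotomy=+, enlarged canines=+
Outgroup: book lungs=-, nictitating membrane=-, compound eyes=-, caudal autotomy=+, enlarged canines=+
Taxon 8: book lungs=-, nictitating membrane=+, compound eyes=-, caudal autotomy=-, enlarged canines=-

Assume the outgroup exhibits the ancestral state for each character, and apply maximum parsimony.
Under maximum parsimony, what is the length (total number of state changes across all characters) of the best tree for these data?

5

Character polarity is set by the outgroup: the derived state is whichever differs from the outgroup's state, so for caudal autotomy, enlarged canines the derived state is '-', and for the remaining characters it is '+'.
book lungs: derived state '+' in Taxon 1 only — an autapomorphy, so it tells us nothing about relationships among taxa.
nictitating membrane: derived state '+' in Taxon 2, Taxon 6, Taxon 7, and Taxon 8 only — synapomorphy for {Taxon 2, Taxon 6, Taxon 7, Taxon 8}.
compound eyes (derived state '+') is shared by Taxon 1 and Taxon 9 — a synapomorphy uniting that clade.
caudal autotomy (derived state '-') is shared by Taxon 2, Taxon 6, and Taxon 8 — a synapomorphy uniting that clade.
Only Taxon 6 and Taxon 8 show the derived state '-' for enlarged canines, supporting them as a clade.
Most parsimonious ingroup topology: (((Taxon 2,(Taxon 6,Taxon 8)),Taxon 7),(Taxon 9,Taxon 1)).
Changes per character on this tree: book lungs: 1; nictitating membrane: 1; compound eyes: 1; caudal autotomy: 1; enlarged canines: 1.
Total = 5.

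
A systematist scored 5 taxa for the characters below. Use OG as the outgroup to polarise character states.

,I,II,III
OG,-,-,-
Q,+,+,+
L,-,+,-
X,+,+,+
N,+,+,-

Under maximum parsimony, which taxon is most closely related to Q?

The outgroup has state '-' for every character, so '+' is the derived state throughout.
I: derived state '+' in N, Q, and X only — synapomorphy for {N, Q, X}.
All ingroup taxa share the derived state '+' for II; it defines the ingroup but does not resolve relationships within it.
Only Q and X show the derived state '+' for III, supporting them as a clade.
Most parsimonious ingroup topology: (((Q,X),N),L).
Q and X form a cherry on this tree, so they are sister taxa.

X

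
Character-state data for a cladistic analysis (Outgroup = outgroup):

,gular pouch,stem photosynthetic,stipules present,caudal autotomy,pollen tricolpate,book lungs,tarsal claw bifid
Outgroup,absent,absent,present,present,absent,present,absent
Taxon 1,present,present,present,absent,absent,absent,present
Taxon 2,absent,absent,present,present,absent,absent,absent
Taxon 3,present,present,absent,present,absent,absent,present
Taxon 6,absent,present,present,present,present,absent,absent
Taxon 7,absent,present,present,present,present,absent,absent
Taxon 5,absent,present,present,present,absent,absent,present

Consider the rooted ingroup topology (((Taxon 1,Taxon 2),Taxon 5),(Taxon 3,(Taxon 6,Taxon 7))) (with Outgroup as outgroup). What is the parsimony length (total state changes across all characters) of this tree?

Map each character onto (((Taxon 1,Taxon 2),Taxon 5),(Taxon 3,(Taxon 6,Taxon 7))) (rooted by Outgroup) and count the minimum state changes it requires (Fitch parsimony):
gular pouch: 2; stem photosynthetic: 2; stipules present: 1; caudal autotomy: 1; pollen tricolpate: 1; book lungs: 1; tarsal claw bifid: 3.
Total tree length = 11.

11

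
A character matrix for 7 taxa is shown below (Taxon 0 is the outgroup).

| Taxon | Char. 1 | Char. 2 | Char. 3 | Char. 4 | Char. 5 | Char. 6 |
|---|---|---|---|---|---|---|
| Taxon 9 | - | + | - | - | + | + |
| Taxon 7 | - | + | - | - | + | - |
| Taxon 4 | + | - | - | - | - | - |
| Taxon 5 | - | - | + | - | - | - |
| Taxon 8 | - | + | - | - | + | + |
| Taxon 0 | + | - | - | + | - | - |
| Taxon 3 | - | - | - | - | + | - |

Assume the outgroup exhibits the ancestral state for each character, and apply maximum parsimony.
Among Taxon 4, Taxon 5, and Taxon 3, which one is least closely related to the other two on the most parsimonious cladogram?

Taxon 4

Character polarity is set by the outgroup: the derived state is whichever differs from the outgroup's state, so for Char. 1, Char. 4 the derived state is '-', and for the remaining characters it is '+'.
Only Taxon 3, Taxon 5, Taxon 7, Taxon 8, and Taxon 9 show the derived state '-' for Char. 1, supporting them as a clade.
Char. 2: derived state '+' in Taxon 7, Taxon 8, and Taxon 9 only — synapomorphy for {Taxon 7, Taxon 8, Taxon 9}.
Char. 3 (derived state '+') is unique to Taxon 5 (autapomorphy; uninformative for grouping).
Char. 4 (derived state '-') is shared by all ingroup taxa — unites the whole ingroup.
Char. 5 (derived state '+') is shared by Taxon 3, Taxon 7, Taxon 8, and Taxon 9 — a synapomorphy uniting that clade.
Only Taxon 8 and Taxon 9 show the derived state '+' for Char. 6, supporting them as a clade.
Most parsimonious ingroup topology: (Taxon 4,((((Taxon 9,Taxon 8),Taxon 7),Taxon 3),Taxon 5)).
Taxon 3 and Taxon 5 share a more recent common ancestor with each other than either does with Taxon 4, so Taxon 4 is the least closely related of the three.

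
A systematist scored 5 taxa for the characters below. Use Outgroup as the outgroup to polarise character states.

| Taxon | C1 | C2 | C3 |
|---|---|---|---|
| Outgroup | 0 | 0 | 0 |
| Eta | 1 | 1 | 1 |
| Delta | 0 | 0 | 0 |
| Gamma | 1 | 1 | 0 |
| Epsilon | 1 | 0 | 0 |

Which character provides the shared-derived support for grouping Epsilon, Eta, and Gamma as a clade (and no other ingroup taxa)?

The outgroup has state '0' for every character, so '1' is the derived state throughout.
C1: derived state '1' in Epsilon, Eta, and Gamma only — synapomorphy for {Epsilon, Eta, Gamma}.
C2 (derived state '1') is shared by Eta and Gamma — a synapomorphy uniting that clade.
C3: derived state '1' in Eta only — an autapomorphy, so it tells us nothing about relationships among taxa.
Most parsimonious ingroup topology: (((Eta,Gamma),Epsilon),Delta).
The clade {Epsilon, Eta, Gamma} is supported by C1: its derived state '1' occurs in exactly those taxa and in no other taxon (including the outgroup).

C1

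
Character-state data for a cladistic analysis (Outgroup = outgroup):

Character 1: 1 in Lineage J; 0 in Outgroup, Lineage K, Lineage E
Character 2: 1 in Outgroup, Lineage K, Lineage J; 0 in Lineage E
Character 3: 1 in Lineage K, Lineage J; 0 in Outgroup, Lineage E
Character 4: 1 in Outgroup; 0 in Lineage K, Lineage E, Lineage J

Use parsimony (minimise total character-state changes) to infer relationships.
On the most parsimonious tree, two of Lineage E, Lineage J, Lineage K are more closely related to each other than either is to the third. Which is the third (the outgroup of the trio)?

Lineage E

Character polarity is set by the outgroup: the derived state is whichever differs from the outgroup's state, so for Character 2, Character 4 the derived state is '0', and for the remaining characters it is '1'.
Character 1 (derived state '1') is unique to Lineage J (autapomorphy; uninformative for grouping).
Character 2 (derived state '0') is unique to Lineage E (autapomorphy; uninformative for grouping).
Only Lineage J and Lineage K show the derived state '1' for Character 3, supporting them as a clade.
All ingroup taxa share the derived state '0' for Character 4; it defines the ingroup but does not resolve relationships within it.
Most parsimonious ingroup topology: ((Lineage K,Lineage J),Lineage E).
Lineage J and Lineage K share a more recent common ancestor with each other than either does with Lineage E, so Lineage E is the least closely related of the three.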